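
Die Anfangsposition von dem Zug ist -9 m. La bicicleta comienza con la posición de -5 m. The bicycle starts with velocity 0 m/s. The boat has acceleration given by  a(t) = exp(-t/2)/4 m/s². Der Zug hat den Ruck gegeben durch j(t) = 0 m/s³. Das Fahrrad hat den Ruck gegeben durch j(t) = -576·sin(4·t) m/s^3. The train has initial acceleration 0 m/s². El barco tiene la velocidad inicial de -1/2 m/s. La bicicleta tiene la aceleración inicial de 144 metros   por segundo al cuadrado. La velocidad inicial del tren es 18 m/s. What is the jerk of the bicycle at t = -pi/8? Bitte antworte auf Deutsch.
Mit j(t) = -576·sin(4·t) und Einsetzen von t = -pi/8, finden wir j = 576.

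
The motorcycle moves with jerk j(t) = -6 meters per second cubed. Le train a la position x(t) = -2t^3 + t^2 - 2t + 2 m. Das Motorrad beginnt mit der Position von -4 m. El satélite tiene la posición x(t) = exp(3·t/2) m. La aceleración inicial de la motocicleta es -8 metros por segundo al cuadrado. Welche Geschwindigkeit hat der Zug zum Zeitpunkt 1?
Wir müssen unsere Gleichung für die Position x(t) = -2·t^3 + t^2 - 2·t + 2 1-mal ableiten. Durch Ableiten von der Position erhalten wir die Geschwindigkeit: v(t) = -6·t^2 + 2·t - 2. Mit v(t) = -6·t^2 + 2·t - 2 und Einsetzen von t = 1, finden wir v = -6.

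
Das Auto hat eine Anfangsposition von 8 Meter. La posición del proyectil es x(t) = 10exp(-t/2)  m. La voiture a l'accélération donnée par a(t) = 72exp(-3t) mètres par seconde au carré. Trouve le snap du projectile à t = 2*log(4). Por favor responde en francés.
Pour résoudre ceci, nous devons prendre 4 dérivées de notre équation de la position x(t) = 10·exp(-t/2). En prenant d/dt de x(t), nous trouvons v(t) = -5·exp(-t/2). En dérivant la vitesse, nous obtenons l'accélération: a(t) = 5·exp(-t/2)/2. En dérivant l'accélération, nous obtenons le jerk: j(t) = -5·exp(-t/2)/4. La dérivée du jerk donne le snap: s(t) = 5·exp(-t/2)/8. De l'équation du snap s(t) = 5·exp(-t/2)/8, nous substituons t = 2*log(4) pour obtenir s = 5/32.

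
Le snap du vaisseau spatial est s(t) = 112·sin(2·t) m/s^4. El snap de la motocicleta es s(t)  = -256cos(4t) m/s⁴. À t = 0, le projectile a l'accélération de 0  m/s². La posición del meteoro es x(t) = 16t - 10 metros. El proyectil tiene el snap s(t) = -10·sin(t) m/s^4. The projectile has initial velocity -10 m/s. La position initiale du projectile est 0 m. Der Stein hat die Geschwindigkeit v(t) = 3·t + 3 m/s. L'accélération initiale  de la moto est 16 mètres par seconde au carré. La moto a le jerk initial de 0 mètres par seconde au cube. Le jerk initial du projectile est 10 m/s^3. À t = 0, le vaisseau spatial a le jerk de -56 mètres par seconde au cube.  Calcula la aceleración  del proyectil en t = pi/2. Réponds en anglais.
We must find the antiderivative of our snap equation s(t) = -10·sin(t) 2 times. The integral of snap is jerk. Using j(0) = 10, we get j(t) = 10·cos(t). Taking ∫j(t)dt and applying a(0) = 0, we find a(t) = 10·sin(t). We have acceleration a(t) = 10·sin(t). Substituting t = pi/2: a(pi/2) = 10.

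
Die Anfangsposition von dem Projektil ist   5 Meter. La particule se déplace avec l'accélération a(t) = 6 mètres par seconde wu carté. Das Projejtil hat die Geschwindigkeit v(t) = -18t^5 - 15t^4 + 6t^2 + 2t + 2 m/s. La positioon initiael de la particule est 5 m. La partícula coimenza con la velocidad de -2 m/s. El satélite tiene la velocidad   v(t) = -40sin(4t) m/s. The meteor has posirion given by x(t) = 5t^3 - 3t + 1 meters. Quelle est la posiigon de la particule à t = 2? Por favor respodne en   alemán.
Wir müssen unsere Gleichung für die Beschleunigung a(t) = 6 2-mal integrieren. Durch Integration von der Beschleunigung und Verwendung der Anfangsbedingung v(0) = -2, erhalten wir v(t) = 6·t - 2. Das Integral von der Geschwindigkeit, mit x(0) = 5, ergibt die Position: x(t) = 3·t^2 - 2·t + 5. Wir haben die Position x(t) = 3·t^2 - 2·t + 5. Durch Einsetzen von t = 2: x(2) = 13.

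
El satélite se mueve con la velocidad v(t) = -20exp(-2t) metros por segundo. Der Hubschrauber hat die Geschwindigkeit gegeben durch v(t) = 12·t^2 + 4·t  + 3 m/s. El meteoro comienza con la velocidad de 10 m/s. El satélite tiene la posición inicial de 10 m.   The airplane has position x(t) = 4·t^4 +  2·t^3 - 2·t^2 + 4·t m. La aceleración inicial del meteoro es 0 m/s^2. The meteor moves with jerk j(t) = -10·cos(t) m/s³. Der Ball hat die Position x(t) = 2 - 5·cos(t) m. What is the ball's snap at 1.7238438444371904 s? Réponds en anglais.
We must differentiate our position equation x(t) = 2 - 5·cos(t) 4 times. Taking d/dt of x(t), we find v(t) = 5·sin(t). Differentiating velocity, we get acceleration: a(t) = 5·cos(t). Taking d/dt of a(t), we find j(t) = -5·sin(t). The derivative of jerk gives snap: s(t) = -5·cos(t). We have snap s(t) = -5·cos(t). Substituting t = 1.7238438444371904: s(1.7238438444371904) = 0.762253655854621.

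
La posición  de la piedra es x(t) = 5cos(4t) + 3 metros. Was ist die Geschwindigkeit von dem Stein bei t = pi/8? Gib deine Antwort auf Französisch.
Nous devons dériver notre équation de la position x(t) = 5·cos(4·t) + 3 1 fois. En dérivant la position, nous obtenons la vitesse: v(t) = -20·sin(4·t). En utilisant v(t) = -20·sin(4·t) et en substituant t = pi/8, nous trouvons v = -20.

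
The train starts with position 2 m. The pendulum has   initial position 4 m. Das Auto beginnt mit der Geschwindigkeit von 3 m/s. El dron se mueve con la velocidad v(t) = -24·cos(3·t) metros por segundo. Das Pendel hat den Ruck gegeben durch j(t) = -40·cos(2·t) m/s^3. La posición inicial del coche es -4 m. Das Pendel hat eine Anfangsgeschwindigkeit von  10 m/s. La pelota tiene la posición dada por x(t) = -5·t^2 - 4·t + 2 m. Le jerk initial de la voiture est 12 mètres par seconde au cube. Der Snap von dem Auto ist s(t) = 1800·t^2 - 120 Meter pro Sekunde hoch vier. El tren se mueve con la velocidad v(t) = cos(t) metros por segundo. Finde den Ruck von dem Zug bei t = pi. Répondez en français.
Nous devons dériver notre équation de la vitesse v(t) = cos(t) 2 fois. En dérivant la vitesse, nous obtenons l'accélération: a(t) = -sin(t). En dérivant l'accélération, nous obtenons le jerk: j(t) = -cos(t). Nous avons le jerk j(t) = -cos(t). En substituant t = pi: j(pi) = 1.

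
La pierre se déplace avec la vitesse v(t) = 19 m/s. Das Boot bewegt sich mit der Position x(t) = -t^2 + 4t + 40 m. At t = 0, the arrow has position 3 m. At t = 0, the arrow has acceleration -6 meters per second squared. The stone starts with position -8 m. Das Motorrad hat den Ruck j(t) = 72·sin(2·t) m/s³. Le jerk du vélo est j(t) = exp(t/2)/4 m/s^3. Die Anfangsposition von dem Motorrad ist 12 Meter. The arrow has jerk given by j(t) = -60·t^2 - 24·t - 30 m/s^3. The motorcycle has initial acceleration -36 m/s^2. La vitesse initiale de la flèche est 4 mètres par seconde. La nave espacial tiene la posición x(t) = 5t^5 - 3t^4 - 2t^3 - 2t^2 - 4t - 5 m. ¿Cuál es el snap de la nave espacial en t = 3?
Para resolver esto, necesitamos tomar 4 derivadas de nuestra ecuación de la posición x(t) = 5·t^5 - 3·t^4 - 2·t^3 - 2·t^2 - 4·t - 5. Derivando la posición, obtenemos la velocidad: v(t) = 25·t^4 - 12·t^3 - 6·t^2 - 4·t - 4. La derivada de la velocidad da la aceleración: a(t) = 100·t^3 - 36·t^2 - 12·t - 4. La derivada de la aceleración da la sacudida: j(t) = 300·t^2 - 72·t - 12. Derivando la sacudida, obtenemos el snap: s(t) = 600·t - 72. Usando s(t) = 600·t - 72 y sustituyendo t = 3, encontramos s = 1728.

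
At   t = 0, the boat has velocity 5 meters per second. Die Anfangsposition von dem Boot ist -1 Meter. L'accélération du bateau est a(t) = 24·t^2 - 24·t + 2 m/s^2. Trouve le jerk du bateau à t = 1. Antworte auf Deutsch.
Ausgehend von der Beschleunigung a(t) = 24·t^2 - 24·t + 2, nehmen wir 1 Ableitung. Die Ableitung von der Beschleunigung ergibt den Ruck: j(t) = 48·t - 24. Wir haben den Ruck j(t) = 48·t - 24. Durch Einsetzen von t = 1: j(1) = 24.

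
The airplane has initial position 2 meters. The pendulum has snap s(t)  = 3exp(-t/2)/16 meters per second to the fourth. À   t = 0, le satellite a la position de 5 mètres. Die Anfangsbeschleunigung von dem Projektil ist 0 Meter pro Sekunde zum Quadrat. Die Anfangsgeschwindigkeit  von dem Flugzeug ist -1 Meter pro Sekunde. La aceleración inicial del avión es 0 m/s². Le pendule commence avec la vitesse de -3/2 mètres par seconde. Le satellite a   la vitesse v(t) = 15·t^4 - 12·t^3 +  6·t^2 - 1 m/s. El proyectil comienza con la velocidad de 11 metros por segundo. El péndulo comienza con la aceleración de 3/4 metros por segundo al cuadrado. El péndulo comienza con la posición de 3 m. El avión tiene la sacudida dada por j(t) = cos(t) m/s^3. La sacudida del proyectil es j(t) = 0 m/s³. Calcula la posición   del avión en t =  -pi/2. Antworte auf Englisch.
Starting from jerk j(t) = cos(t), we take 3 integrals. The antiderivative of jerk is acceleration. Using a(0) = 0, we get a(t) = sin(t). Integrating acceleration and using the initial condition v(0) = -1, we get v(t) = -cos(t). Integrating velocity and using the initial condition x(0) = 2, we get x(t) = 2 - sin(t). We have position x(t) = 2 - sin(t). Substituting t = -pi/2: x(-pi/2) = 3.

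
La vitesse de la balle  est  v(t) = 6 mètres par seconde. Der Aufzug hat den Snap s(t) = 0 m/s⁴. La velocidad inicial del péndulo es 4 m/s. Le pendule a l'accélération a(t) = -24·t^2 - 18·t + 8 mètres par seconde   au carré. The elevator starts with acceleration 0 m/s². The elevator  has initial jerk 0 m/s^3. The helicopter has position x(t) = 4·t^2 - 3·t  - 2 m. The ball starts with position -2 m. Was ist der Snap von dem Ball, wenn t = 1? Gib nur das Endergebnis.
Der Snap bei t = 1 ist s = 0.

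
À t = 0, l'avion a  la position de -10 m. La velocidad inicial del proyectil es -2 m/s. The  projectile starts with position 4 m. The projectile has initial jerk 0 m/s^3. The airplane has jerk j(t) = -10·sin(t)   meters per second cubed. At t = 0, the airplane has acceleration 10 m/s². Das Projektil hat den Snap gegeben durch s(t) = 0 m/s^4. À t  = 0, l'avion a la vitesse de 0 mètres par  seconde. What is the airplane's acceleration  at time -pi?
To solve this, we need to take 1 integral of our jerk equation j(t) = -10·sin(t). Finding the integral of j(t) and using a(0) = 10: a(t) = 10·cos(t). We have acceleration a(t) = 10·cos(t). Substituting t = -pi: a(-pi) = -10.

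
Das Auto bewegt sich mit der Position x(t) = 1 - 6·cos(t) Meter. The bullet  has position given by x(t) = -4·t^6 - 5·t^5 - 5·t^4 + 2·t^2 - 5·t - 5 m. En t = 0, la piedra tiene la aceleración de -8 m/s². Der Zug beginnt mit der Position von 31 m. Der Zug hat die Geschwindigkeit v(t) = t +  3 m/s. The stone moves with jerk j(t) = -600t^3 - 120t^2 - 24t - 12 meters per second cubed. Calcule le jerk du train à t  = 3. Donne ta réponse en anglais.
Starting from velocity v(t) = t + 3, we take 2 derivatives. Taking d/dt of v(t), we find a(t) = 1. Taking d/dt of a(t), we find j(t) = 0. Using j(t) = 0 and substituting t = 3, we find j = 0.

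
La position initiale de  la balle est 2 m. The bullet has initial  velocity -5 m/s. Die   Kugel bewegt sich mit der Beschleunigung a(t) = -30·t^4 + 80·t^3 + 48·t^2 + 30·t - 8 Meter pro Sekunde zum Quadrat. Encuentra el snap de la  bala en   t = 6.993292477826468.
Para resolver esto, necesitamos tomar 2 derivadas de nuestra ecuación de la aceleración a(t) = -30·t^4 + 80·t^3 + 48·t^2 + 30·t - 8. Derivando la aceleración, obtenemos la sacudida: j(t) = -120·t^3 + 240·t^2 + 96·t + 30. Tomando d/dt de j(t), encontramos s(t) = -360·t^2 + 480·t + 96. Usando s(t) = -360·t^2 + 480·t + 96 y sustituyendo t = 6.993292477826468, encontramos s = -14153.4298955960.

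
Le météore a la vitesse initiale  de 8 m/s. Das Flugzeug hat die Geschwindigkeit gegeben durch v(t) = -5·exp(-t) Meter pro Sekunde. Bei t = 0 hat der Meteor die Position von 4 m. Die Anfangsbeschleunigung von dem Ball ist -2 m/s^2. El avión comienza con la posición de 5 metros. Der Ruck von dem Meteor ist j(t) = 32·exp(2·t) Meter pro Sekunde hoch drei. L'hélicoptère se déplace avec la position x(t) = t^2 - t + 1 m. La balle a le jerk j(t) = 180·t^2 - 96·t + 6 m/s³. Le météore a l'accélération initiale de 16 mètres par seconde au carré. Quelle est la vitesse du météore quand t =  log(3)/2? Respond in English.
To solve this, we need to take 2 integrals of our jerk equation j(t) = 32·exp(2·t). Taking ∫j(t)dt and applying a(0) = 16, we find a(t) = 16·exp(2·t). The antiderivative of acceleration is velocity. Using v(0) = 8, we get v(t) = 8·exp(2·t). From the given velocity equation v(t) = 8·exp(2·t), we substitute t = log(3)/2 to get v = 24.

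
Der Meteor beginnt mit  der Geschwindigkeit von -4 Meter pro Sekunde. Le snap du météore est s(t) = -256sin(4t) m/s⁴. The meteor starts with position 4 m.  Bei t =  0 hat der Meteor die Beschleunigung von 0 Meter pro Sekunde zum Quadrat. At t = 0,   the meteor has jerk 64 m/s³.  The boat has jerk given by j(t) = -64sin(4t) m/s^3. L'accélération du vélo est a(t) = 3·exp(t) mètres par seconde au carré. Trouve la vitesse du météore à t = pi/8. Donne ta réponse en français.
Nous devons trouver la primitive de notre équation du snap s(t) = -256·sin(4·t) 3 fois. La primitive du snap est le jerk. En utilisant j(0) = 64, nous obtenons j(t) = 64·cos(4·t). En intégrant le jerk et en utilisant la condition initiale a(0) = 0, nous obtenons a(t) = 16·sin(4·t). En intégrant l'accélération et en utilisant la condition initiale v(0) = -4, nous obtenons v(t) = -4·cos(4·t). Nous avons la vitesse v(t) = -4·cos(4·t). En substituant t = pi/8: v(pi/8) = 0.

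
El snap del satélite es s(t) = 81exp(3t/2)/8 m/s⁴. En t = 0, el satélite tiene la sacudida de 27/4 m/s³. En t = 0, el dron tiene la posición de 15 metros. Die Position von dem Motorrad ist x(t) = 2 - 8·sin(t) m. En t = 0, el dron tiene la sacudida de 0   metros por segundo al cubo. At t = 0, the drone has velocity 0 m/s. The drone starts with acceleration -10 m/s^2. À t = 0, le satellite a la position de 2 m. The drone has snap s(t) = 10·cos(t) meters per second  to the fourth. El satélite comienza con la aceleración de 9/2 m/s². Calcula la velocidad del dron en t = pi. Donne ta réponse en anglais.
To find the answer, we compute 3 integrals of s(t) = 10·cos(t). The integral of snap, with j(0) = 0, gives jerk: j(t) = 10·sin(t). Finding the antiderivative of j(t) and using a(0) = -10: a(t) = -10·cos(t). Taking ∫a(t)dt and applying v(0) = 0, we find v(t) = -10·sin(t). We have velocity v(t) = -10·sin(t). Substituting t = pi: v(pi) = 0.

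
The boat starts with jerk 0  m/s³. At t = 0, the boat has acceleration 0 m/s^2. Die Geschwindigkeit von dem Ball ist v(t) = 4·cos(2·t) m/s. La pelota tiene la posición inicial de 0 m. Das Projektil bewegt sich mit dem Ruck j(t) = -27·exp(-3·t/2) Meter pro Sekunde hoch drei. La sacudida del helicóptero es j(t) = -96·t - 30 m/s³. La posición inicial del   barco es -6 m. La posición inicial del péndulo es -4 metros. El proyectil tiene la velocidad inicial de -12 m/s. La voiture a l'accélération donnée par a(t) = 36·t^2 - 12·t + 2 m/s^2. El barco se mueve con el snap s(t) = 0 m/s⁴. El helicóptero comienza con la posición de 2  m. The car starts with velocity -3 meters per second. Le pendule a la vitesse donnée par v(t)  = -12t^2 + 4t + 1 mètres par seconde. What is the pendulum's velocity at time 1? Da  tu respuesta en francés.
En utilisant v(t) = -12·t^2 + 4·t + 1 et en substituant t = 1, nous trouvons v = -7.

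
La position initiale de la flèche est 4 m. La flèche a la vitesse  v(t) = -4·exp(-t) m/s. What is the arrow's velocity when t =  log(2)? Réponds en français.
Nous avons la vitesse v(t) = -4·exp(-t). En substituant t = log(2): v(log(2)) = -2.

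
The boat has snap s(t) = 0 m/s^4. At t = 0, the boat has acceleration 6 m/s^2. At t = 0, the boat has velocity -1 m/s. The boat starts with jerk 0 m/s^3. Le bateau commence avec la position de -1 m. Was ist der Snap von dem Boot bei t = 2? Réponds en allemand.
Wir haben den Snap s(t) = 0. Durch Einsetzen von t = 2: s(2) = 0.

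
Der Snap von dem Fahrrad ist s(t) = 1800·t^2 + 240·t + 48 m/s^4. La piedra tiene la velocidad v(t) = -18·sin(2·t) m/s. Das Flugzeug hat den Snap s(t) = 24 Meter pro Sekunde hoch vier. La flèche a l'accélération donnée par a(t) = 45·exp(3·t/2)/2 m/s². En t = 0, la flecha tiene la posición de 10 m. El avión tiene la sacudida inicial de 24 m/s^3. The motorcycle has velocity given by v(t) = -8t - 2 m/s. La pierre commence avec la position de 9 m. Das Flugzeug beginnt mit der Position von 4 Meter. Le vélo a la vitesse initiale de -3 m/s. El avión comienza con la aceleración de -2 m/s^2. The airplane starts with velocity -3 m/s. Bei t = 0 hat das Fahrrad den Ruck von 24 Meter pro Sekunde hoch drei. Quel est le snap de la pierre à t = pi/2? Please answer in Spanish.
Para resolver esto, necesitamos tomar 3 derivadas de nuestra ecuación de la velocidad v(t) = -18·sin(2·t). Tomando d/dt de v(t), encontramos a(t) = -36·cos(2·t). Tomando d/dt de a(t), encontramos j(t) = 72·sin(2·t). Tomando d/dt de j(t), encontramos s(t) = 144·cos(2·t). Usando s(t) = 144·cos(2·t) y sustituyendo t = pi/2, encontramos s = -144.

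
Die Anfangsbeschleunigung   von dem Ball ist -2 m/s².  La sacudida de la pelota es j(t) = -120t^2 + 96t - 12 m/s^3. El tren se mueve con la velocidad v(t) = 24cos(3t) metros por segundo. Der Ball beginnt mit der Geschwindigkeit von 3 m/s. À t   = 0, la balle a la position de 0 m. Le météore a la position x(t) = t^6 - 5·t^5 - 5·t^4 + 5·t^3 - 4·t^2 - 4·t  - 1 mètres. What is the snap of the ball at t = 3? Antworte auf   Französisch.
Pour résoudre ceci, nous devons prendre 1 dérivée de notre équation du jerk j(t) = -120·t^2 + 96·t - 12. En prenant d/dt de j(t), nous trouvons s(t) = 96 - 240·t. En utilisant s(t) = 96 - 240·t et en substituant t = 3, nous trouvons s = -624.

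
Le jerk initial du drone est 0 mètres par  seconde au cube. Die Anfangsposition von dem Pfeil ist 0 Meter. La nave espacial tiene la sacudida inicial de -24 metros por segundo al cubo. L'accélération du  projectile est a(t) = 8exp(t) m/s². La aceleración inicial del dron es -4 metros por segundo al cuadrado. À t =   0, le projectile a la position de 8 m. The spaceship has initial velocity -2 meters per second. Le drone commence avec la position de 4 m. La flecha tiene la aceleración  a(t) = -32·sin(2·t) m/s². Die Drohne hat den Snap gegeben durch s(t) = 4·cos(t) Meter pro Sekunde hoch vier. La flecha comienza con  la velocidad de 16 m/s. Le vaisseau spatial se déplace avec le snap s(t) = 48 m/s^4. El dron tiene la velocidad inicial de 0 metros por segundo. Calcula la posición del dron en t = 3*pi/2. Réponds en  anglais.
To find the answer, we compute 4 integrals of s(t) = 4·cos(t). The antiderivative of snap is jerk. Using j(0) = 0, we get j(t) = 4·sin(t). Integrating jerk and using the initial condition a(0) = -4, we get a(t) = -4·cos(t). The antiderivative of acceleration, with v(0) = 0, gives velocity: v(t) = -4·sin(t). Taking ∫v(t)dt and applying x(0) = 4, we find x(t) = 4·cos(t). From the given position equation x(t) = 4·cos(t), we substitute t = 3*pi/2 to get x = 0.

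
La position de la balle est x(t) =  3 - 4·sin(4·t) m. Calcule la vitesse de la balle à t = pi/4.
Pour résoudre ceci, nous devons prendre 1 dérivée de notre équation de la position x(t) = 3 - 4·sin(4·t). En prenant d/dt de x(t), nous trouvons v(t) = -16·cos(4·t). De l'équation de la vitesse v(t) = -16·cos(4·t), nous substituons t = pi/4 pour obtenir v = 16.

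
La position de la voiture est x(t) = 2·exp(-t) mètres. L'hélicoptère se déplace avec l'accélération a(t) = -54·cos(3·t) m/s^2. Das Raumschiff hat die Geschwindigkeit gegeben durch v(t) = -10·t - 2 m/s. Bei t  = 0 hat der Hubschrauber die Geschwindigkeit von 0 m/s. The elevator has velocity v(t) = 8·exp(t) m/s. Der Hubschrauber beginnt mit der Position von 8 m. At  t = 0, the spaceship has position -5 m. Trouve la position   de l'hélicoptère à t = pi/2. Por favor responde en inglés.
We need to integrate our acceleration equation a(t) = -54·cos(3·t) 2 times. Taking ∫a(t)dt and applying v(0) = 0, we find v(t) = -18·sin(3·t). Integrating velocity and using the initial condition x(0) = 8, we get x(t) = 6·cos(3·t) + 2. Using x(t) = 6·cos(3·t) + 2 and substituting t = pi/2, we find x = 2.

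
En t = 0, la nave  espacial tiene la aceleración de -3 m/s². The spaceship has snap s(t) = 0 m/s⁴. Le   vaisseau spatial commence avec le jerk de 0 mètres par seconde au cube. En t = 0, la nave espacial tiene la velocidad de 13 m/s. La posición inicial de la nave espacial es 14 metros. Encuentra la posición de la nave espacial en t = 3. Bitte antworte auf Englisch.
We must find the integral of our snap equation s(t) = 0 4 times. The integral of snap is jerk. Using j(0) = 0, we get j(t) = 0. The antiderivative of jerk is acceleration. Using a(0) = -3, we get a(t) = -3. The antiderivative of acceleration, with v(0) = 13, gives velocity: v(t) = 13 - 3·t. The integral of velocity, with x(0) = 14, gives position: x(t) = -3·t^2/2 + 13·t + 14. From the given position equation x(t) = -3·t^2/2 + 13·t + 14, we substitute t = 3 to get x = 79/2.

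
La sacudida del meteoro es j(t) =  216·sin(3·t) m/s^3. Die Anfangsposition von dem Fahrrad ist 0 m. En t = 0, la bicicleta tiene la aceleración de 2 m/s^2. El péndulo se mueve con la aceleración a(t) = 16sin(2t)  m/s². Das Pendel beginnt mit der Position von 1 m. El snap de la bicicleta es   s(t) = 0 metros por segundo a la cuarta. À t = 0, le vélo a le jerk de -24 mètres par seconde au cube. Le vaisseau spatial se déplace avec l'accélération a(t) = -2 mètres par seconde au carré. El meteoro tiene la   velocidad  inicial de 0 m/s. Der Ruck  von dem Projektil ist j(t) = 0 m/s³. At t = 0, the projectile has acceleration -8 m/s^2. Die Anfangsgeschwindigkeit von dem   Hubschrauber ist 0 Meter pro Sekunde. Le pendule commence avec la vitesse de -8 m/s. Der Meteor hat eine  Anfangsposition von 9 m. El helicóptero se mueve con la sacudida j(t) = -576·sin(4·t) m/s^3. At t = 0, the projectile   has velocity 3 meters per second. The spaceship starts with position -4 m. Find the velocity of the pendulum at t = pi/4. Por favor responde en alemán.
Wir müssen die Stammfunktion unserer Gleichung für die Beschleunigung a(t) = 16·sin(2·t) 1-mal finden. Mit ∫a(t)dt und Anwendung von v(0) = -8, finden wir v(t) = -8·cos(2·t). Wir haben die Geschwindigkeit v(t) = -8·cos(2·t). Durch Einsetzen von t = pi/4: v(pi/4) = 0.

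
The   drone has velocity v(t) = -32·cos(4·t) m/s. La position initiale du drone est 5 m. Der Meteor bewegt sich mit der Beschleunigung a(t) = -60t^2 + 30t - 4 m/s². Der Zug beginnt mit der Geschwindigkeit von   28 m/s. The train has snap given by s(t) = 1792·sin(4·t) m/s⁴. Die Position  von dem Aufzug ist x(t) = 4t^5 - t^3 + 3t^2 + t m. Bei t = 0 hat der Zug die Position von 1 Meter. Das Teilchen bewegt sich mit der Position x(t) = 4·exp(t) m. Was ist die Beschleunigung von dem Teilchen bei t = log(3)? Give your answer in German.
Um dies zu lösen, müssen wir 2 Ableitungen unserer Gleichung für die Position x(t) = 4·exp(t) nehmen. Durch Ableiten von der Position erhalten wir die Geschwindigkeit: v(t) = 4·exp(t). Durch Ableiten von der Geschwindigkeit erhalten wir die Beschleunigung: a(t) = 4·exp(t). Wir haben die Beschleunigung a(t) = 4·exp(t). Durch Einsetzen von t = log(3): a(log(3)) = 12.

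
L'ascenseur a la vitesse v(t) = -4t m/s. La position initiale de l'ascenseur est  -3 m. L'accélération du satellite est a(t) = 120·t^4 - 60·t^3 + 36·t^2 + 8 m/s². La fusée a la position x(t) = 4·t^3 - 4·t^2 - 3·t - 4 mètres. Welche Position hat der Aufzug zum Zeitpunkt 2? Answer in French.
Nous devons intégrer notre équation de la vitesse v(t) = -4·t 1 fois. En intégrant la vitesse et en utilisant la condition initiale x(0) = -3, nous obtenons x(t) = -2·t^2 - 3. De l'équation de la position x(t) = -2·t^2 - 3, nous substituons t = 2 pour obtenir x = -11.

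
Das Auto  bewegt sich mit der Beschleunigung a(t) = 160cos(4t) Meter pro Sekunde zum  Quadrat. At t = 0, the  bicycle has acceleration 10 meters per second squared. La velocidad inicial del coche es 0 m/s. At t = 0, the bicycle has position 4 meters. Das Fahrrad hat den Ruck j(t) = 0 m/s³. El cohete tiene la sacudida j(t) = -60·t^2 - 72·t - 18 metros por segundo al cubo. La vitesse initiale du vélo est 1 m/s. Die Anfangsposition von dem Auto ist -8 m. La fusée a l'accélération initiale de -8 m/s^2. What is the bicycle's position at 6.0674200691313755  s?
To find the answer, we compute 3 antiderivatives of j(t) = 0. Finding the integral of j(t) and using a(0) = 10: a(t) = 10. Taking ∫a(t)dt and applying v(0) = 1, we find v(t) = 10·t + 1. Taking ∫v(t)dt and applying x(0) = 4, we find x(t) = 5·t^2 + t + 4. Using x(t) = 5·t^2 + t + 4 and substituting t = 6.0674200691313755, we find x = 194.135351545622.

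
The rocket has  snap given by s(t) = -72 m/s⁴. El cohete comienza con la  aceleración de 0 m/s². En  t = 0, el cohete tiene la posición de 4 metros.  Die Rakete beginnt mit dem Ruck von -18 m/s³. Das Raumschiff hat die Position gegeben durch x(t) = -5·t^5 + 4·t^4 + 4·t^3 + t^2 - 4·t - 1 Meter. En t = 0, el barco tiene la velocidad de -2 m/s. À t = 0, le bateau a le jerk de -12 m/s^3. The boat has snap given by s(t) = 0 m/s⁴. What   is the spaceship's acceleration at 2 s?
We must differentiate our position equation x(t) = -5·t^5 + 4·t^4 + 4·t^3 + t^2 - 4·t - 1 2 times. Taking d/dt of x(t), we find v(t) = -25·t^4 + 16·t^3 + 12·t^2 + 2·t - 4. Differentiating velocity, we get acceleration: a(t) = -100·t^3 + 48·t^2 + 24·t + 2. Using a(t) = -100·t^3 + 48·t^2 + 24·t + 2 and substituting t = 2, we find a = -558.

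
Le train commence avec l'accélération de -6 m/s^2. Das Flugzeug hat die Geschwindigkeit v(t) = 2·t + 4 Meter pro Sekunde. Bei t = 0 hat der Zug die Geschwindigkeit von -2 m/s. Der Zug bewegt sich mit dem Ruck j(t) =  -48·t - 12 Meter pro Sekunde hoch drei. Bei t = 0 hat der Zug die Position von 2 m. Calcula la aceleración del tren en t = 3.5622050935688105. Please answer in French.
Nous devons trouver la primitive de notre équation du jerk j(t) = -48·t - 12 1 fois. En intégrant le jerk et en utilisant la condition initiale a(0) = -6, nous obtenons a(t) = -24·t^2 - 12·t - 6. Nous avons l'accélération a(t) = -24·t^2 - 12·t - 6. En substituant t = 3.5622050935688105: a(3.5622050935688105) = -353.289784210368.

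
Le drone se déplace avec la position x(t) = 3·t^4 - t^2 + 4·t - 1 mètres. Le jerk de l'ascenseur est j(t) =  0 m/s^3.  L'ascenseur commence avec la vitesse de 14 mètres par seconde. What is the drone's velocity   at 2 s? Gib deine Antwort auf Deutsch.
Um dies zu lösen, müssen wir 1 Ableitung unserer Gleichung für die Position x(t) = 3·t^4 - t^2 + 4·t - 1 nehmen. Mit d/dt von x(t) finden wir v(t) = 12·t^3 - 2·t + 4. Mit v(t) = 12·t^3 - 2·t + 4 und Einsetzen von t = 2, finden wir v = 96.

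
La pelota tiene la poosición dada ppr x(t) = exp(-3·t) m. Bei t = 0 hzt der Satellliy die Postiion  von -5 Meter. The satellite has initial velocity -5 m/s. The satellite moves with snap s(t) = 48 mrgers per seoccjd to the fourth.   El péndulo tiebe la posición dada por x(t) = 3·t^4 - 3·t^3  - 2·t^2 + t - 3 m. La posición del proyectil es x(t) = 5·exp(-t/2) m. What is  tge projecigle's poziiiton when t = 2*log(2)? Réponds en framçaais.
De l'équation de la position x(t) = 5·exp(-t/2), nous substituons t = 2*log(2) pour obtenir x = 5/2.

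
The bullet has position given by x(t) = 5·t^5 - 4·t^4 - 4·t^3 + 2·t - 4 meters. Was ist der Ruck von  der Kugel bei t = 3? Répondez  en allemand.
Ausgehend von der Position x(t) = 5·t^5 - 4·t^4 - 4·t^3 + 2·t - 4, nehmen wir 3 Ableitungen. Mit d/dt von x(t) finden wir v(t) = 25·t^4 - 16·t^3 - 12·t^2 + 2. Mit d/dt von v(t) finden wir a(t) = 100·t^3 - 48·t^2 - 24·t. Die Ableitung von der Beschleunigung ergibt den Ruck: j(t) = 300·t^2 - 96·t - 24. Wir haben den Ruck j(t) = 300·t^2 - 96·t - 24. Durch Einsetzen von t = 3: j(3) = 2388.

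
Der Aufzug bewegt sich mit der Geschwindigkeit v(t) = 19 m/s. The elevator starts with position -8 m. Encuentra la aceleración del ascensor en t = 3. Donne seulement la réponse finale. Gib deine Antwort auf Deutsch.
Bei t = 3, a = 0.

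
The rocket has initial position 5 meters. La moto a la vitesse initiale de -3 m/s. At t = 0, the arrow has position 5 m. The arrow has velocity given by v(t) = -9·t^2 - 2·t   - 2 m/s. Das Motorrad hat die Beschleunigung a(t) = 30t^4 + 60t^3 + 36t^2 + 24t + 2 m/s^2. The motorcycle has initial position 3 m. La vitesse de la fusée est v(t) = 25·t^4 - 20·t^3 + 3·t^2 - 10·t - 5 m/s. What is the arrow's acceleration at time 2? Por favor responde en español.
Debemos derivar nuestra ecuación de la velocidad v(t) = -9·t^2 - 2·t - 2 1 vez. Tomando d/dt de v(t), encontramos a(t) = -18·t - 2. Usando a(t) = -18·t - 2 y sustituyendo t = 2, encontramos a = -38.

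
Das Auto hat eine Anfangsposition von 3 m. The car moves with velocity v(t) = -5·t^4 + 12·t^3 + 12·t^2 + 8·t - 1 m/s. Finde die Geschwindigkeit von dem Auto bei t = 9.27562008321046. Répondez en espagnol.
Tenemos la velocidad v(t) = -5·t^4 + 12·t^3 + 12·t^2 + 8·t - 1. Sustituyendo t = 9.27562008321046: v(9.27562008321046) = -26329.7138742072.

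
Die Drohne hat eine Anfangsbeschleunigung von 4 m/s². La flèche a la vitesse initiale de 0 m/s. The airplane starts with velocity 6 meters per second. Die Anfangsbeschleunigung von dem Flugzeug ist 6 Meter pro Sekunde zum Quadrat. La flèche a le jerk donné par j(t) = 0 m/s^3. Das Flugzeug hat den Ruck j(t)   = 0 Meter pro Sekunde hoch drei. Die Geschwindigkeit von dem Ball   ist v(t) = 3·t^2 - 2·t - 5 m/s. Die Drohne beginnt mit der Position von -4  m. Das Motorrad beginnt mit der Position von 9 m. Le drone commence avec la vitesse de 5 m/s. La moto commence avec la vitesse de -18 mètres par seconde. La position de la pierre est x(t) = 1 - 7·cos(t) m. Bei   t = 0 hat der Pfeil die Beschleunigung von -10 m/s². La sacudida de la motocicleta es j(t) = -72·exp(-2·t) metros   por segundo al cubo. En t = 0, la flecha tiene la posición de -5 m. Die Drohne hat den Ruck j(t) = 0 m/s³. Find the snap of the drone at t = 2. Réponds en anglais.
Starting from jerk j(t) = 0, we take 1 derivative. The derivative of jerk gives snap: s(t) = 0. From the given snap equation s(t) = 0, we substitute t = 2 to get s = 0.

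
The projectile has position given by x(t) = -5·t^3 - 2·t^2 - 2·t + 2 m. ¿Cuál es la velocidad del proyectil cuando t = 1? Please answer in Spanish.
Partiendo de la posición x(t) = -5·t^3 - 2·t^2 - 2·t + 2, tomamos 1 derivada. Tomando d/dt de x(t), encontramos v(t) = -15·t^2 - 4·t - 2. Tenemos la velocidad v(t) = -15·t^2 - 4·t - 2. Sustituyendo t = 1: v(1) = -21.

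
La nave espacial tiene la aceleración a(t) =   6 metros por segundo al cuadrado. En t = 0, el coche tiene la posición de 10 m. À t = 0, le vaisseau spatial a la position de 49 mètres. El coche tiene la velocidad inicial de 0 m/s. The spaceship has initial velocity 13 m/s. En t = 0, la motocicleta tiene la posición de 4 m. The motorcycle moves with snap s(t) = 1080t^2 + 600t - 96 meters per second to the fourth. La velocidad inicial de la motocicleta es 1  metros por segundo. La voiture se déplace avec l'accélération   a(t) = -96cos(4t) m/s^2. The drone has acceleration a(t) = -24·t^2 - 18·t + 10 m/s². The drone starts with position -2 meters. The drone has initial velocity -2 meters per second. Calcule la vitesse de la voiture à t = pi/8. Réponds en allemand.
Wir müssen unsere Gleichung für die Beschleunigung a(t) = -96·cos(4·t) 1-mal integrieren. Durch Integration von der Beschleunigung und Verwendung der Anfangsbedingung v(0) = 0, erhalten wir v(t) = -24·sin(4·t). Mit v(t) = -24·sin(4·t) und Einsetzen von t = pi/8, finden wir v = -24.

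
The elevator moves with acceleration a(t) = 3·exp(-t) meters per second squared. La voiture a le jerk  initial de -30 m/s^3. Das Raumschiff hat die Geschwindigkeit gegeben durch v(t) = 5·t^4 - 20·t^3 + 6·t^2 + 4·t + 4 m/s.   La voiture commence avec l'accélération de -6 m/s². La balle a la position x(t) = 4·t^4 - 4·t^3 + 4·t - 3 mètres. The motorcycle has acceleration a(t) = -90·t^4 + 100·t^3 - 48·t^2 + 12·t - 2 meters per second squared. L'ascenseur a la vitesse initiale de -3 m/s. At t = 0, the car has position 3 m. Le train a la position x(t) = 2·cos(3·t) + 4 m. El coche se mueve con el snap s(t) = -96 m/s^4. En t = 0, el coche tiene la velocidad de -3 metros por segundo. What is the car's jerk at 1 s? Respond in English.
We must find the antiderivative of our snap equation s(t) = -96 1 time. Finding the antiderivative of s(t) and using j(0) = -30: j(t) = -96·t - 30. From the given jerk equation j(t) = -96·t - 30, we substitute t = 1 to get j = -126.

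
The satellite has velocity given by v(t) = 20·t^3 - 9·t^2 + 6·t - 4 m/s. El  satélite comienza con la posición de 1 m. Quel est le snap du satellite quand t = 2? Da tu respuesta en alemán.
Um dies zu lösen, müssen wir 3 Ableitungen unserer Gleichung für die Geschwindigkeit v(t) = 20·t^3 - 9·t^2 + 6·t - 4 nehmen. Mit d/dt von v(t) finden wir a(t) = 60·t^2 - 18·t + 6. Mit d/dt von a(t) finden wir j(t) = 120·t - 18. Mit d/dt von j(t) finden wir s(t) = 120. Wir haben den Snap s(t) = 120. Durch Einsetzen von t = 2: s(2) = 120.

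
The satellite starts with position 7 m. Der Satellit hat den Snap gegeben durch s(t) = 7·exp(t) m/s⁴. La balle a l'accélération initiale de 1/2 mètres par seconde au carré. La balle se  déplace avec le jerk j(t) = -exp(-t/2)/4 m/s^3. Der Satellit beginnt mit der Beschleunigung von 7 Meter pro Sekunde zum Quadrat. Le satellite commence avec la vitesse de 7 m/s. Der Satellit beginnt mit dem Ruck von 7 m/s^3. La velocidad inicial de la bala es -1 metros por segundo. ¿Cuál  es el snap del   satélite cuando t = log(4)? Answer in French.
Nous avons le snap s(t) = 7·exp(t). En substituant t = log(4): s(log(4)) = 28.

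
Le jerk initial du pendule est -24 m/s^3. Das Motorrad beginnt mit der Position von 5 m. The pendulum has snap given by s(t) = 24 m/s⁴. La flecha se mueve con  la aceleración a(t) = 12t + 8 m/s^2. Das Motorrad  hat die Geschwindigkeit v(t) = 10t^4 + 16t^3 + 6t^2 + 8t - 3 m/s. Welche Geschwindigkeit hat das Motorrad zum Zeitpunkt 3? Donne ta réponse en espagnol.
Usando v(t) = 10·t^4 + 16·t^3 + 6·t^2 + 8·t - 3 y sustituyendo t = 3, encontramos v = 1317.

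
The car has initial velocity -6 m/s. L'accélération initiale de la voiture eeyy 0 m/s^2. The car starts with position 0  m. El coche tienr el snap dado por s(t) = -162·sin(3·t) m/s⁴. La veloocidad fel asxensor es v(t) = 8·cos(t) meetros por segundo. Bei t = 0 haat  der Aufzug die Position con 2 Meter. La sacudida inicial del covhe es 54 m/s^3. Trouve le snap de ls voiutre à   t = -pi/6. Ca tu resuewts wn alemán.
Mit s(t) = -162·sin(3·t) und Einsetzen von t = -pi/6, finden wir s = 162.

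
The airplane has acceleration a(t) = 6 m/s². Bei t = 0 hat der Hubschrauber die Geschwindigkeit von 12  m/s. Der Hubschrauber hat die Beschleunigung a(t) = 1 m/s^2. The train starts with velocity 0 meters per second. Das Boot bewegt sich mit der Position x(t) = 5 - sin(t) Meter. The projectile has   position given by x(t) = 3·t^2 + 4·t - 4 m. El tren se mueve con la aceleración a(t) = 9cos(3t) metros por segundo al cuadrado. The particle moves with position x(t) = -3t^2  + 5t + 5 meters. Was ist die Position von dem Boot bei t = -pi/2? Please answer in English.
Using x(t) = 5 - sin(t) and substituting t = -pi/2, we find x = 6.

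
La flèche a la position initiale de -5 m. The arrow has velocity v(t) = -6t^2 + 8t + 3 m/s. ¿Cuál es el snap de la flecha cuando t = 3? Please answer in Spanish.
Partiendo de la velocidad v(t) = -6·t^2 + 8·t + 3, tomamos 3 derivadas. La derivada de la velocidad da la aceleración: a(t) = 8 - 12·t. Tomando d/dt de a(t), encontramos j(t) = -12. Derivando la sacudida, obtenemos el snap: s(t) = 0. Tenemos el snap s(t) = 0. Sustituyendo t = 3: s(3) = 0.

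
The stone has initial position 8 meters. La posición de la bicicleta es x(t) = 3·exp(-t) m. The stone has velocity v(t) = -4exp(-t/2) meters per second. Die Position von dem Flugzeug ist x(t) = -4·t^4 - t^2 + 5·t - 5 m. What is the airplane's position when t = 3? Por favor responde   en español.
Tenemos la posición x(t) = -4·t^4 - t^2 + 5·t - 5. Sustituyendo t = 3: x(3) = -323.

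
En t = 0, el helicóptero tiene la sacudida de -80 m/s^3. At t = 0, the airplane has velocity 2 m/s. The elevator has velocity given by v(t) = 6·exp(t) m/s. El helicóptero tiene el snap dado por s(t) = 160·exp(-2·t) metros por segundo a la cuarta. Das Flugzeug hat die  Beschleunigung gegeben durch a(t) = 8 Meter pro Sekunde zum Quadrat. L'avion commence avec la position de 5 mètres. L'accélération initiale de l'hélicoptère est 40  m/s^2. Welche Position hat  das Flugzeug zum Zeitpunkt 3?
Um dies zu lösen, müssen wir 2 Integrale unserer Gleichung für die Beschleunigung a(t) = 8 finden. Durch Integration von der Beschleunigung und Verwendung der Anfangsbedingung v(0) = 2, erhalten wir v(t) = 8·t + 2. Mit ∫v(t)dt und Anwendung von x(0) = 5, finden wir x(t) = 4·t^2 + 2·t + 5. Mit x(t) = 4·t^2 + 2·t + 5 und Einsetzen von t = 3, finden wir x = 47.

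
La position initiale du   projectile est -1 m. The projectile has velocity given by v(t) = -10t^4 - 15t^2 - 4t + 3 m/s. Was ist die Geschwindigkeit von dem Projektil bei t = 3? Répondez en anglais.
From the given velocity equation v(t) = -10·t^4 - 15·t^2 - 4·t + 3, we substitute t = 3 to get v = -954.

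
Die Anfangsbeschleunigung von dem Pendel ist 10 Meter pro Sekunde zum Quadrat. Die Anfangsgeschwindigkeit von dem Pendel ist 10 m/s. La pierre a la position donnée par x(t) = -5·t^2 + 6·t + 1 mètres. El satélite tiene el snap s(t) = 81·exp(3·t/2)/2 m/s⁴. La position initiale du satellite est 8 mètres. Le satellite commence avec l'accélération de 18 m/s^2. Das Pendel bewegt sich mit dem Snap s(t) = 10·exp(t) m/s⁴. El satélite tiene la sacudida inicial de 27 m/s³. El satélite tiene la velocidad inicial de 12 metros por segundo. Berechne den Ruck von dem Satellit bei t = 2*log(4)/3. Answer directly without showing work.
Bei t = 2*log(4)/3, j = 108.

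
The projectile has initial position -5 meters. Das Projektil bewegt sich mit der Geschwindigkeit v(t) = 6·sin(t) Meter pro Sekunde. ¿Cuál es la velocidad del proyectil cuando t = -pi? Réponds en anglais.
We have velocity v(t) = 6·sin(t). Substituting t = -pi: v(-pi) = 0.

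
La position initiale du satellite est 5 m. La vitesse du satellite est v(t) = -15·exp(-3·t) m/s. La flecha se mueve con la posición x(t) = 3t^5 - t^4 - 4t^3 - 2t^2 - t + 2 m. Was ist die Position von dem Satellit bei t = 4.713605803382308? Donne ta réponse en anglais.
To solve this, we need to take 1 antiderivative of our velocity equation v(t) = -15·exp(-3·t). Integrating velocity and using the initial condition x(0) = 5, we get x(t) = 5·exp(-3·t). Using x(t) = 5·exp(-3·t) and substituting t = 4.713605803382308, we find x = 0.00000361152839279532.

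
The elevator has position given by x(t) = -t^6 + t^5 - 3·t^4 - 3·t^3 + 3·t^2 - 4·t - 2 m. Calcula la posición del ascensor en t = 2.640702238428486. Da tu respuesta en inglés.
Using x(t) = -t^6 + t^5 - 3·t^4 - 3·t^3 + 3·t^2 - 4·t - 2 and substituting t = 2.640702238428486, we find x = -403.449023453188.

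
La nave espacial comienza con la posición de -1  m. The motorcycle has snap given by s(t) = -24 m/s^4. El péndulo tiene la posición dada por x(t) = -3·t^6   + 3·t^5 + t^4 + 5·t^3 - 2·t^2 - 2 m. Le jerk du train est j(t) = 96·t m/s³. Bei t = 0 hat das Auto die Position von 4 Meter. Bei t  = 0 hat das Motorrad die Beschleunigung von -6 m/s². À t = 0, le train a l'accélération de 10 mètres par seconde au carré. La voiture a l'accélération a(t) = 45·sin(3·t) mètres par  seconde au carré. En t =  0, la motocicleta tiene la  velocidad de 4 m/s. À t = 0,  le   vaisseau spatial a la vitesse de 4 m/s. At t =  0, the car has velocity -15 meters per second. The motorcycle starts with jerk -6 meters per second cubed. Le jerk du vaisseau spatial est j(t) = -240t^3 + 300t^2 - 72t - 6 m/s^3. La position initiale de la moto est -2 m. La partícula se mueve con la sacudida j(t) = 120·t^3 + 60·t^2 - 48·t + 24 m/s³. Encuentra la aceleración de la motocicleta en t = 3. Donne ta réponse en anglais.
We need to integrate our snap equation s(t) = -24 2 times. Finding the integral of s(t) and using j(0) = -6: j(t) = -24·t - 6. Taking ∫j(t)dt and applying a(0) = -6, we find a(t) = -12·t^2 - 6·t - 6. We have acceleration a(t) = -12·t^2 - 6·t - 6. Substituting t = 3: a(3) = -132.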